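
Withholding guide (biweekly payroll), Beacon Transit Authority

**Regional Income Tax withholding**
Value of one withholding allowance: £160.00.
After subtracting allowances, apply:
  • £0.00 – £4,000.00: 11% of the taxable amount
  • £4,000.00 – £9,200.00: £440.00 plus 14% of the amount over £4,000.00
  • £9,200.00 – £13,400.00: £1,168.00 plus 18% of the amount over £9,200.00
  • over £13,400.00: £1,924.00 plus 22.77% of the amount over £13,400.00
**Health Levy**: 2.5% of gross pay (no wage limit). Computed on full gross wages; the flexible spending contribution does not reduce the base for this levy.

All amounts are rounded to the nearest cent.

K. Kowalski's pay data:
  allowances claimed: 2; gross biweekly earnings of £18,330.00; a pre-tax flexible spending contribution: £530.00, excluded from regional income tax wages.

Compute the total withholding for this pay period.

Regional Income Tax: taxable = £18,330.00 − £530.00 − 2×£160.00 = £17,480.00
  £1,924.00 + 22.77% × (£17,480.00 − £13,400.00) = £1,924.00 + 22.77% × £4,080.00 = £2,853.02
Health Levy: 2.5% × £18,330.00 = £458.25
Total: £2,853.02 + £458.25 = £3,311.27

£3,311.27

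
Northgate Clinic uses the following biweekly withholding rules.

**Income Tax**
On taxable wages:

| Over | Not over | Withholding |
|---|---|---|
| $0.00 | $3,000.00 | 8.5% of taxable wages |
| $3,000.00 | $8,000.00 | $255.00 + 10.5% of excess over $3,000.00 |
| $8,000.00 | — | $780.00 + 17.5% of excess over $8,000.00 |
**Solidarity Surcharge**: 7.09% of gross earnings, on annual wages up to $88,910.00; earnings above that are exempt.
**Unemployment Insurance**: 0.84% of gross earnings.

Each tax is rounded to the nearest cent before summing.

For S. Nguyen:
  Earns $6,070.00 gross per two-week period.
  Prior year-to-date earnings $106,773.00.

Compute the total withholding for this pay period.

$628.34

Income Tax: taxable = $6,070.00
  $255.00 + 10.5% × ($6,070.00 − $3,000.00) = $255.00 + 10.5% × $3,070.00 = $577.35
Solidarity Surcharge: YTD $106,773.00 ≥ cap $88,910.00 → $0.00
Unemployment Insurance: 0.84% × $6,070.00 = $50.99
Total: $577.35 + $0.00 + $50.99 = $628.34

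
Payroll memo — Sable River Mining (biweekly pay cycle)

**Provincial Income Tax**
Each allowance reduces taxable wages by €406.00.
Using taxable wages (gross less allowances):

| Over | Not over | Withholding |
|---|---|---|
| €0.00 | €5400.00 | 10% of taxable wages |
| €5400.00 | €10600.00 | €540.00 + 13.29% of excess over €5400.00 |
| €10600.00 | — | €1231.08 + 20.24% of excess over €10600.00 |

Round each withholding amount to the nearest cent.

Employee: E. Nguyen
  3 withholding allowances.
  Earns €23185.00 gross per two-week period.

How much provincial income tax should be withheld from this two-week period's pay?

Provincial Income Tax: taxable = €23185.00 − 3×€406.00 = €21967.00
  €1231.08 + 20.24% × (€21967.00 − €10600.00) = €1231.08 + 20.24% × €11367.00 = €3531.76

€3531.76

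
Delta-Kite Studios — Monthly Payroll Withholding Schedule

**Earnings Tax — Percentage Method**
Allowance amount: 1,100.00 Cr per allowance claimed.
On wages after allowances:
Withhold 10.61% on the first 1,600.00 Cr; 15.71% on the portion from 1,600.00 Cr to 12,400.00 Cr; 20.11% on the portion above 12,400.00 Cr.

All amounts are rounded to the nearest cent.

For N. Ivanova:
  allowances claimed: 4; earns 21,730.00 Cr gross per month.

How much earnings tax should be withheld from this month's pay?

2,857.86 Cr

Earnings Tax: taxable = 21,730.00 Cr − 4×1,100.00 Cr = 17,330.00 Cr
  1,866.44 Cr + 20.11% × (17,330.00 Cr − 12,400.00 Cr) = 1,866.44 Cr + 20.11% × 4,930.00 Cr = 2,857.86 Cr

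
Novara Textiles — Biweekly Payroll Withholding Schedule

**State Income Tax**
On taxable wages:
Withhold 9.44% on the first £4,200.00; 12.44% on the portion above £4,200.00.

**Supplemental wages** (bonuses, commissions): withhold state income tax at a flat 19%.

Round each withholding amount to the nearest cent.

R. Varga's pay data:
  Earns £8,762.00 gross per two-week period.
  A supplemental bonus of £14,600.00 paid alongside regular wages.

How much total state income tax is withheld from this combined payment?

State Income Tax: taxable = £8,762.00
  £396.48 + 12.44% × (£8,762.00 − £4,200.00) = £396.48 + 12.44% × £4,562.00 = £963.99
Supplemental (19% flat on bonus): 19% × £14,600.00 = £2,774.00
Total state income tax: £963.99 + £2,774.00 = £3,737.99

£3,737.99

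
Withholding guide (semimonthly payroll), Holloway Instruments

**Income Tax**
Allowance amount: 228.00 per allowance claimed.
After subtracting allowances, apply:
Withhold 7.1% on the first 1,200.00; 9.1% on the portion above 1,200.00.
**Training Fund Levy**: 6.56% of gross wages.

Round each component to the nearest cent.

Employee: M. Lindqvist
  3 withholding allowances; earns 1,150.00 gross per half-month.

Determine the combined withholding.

Income Tax: taxable = 1,150.00 − 3×228.00 = 466.00
  7.1% × 466.00 = 33.09
Training Fund Levy: 6.56% × 1,150.00 = 75.44
Total: 33.09 + 75.44 = 108.53

108.53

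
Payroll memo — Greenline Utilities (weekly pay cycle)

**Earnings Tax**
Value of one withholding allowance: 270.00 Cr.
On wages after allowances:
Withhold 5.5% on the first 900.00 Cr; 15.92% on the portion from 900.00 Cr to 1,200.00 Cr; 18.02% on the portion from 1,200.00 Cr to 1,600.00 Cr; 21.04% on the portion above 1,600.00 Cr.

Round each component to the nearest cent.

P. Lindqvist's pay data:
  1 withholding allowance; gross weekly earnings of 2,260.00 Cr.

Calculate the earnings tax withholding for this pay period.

Earnings Tax: taxable = 2,260.00 Cr − 1×270.00 Cr = 1,990.00 Cr
  169.34 Cr + 21.04% × (1,990.00 Cr − 1,600.00 Cr) = 169.34 Cr + 21.04% × 390.00 Cr = 251.40 Cr

251.40 Cr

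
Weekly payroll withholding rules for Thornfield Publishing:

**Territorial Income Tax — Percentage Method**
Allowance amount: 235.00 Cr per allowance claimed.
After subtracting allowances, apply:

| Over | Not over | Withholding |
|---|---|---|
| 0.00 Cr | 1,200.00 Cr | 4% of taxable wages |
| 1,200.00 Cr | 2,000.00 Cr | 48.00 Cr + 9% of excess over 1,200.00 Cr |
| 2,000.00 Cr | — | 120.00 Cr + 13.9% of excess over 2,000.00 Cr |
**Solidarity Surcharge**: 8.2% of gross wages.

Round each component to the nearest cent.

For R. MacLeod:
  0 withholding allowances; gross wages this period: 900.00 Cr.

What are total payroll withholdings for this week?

109.80 Cr

Territorial Income Tax: taxable = 900.00 Cr
  4% × 900.00 Cr = 36.00 Cr
Solidarity Surcharge: 8.2% × 900.00 Cr = 73.80 Cr
Total: 36.00 Cr + 73.80 Cr = 109.80 Cr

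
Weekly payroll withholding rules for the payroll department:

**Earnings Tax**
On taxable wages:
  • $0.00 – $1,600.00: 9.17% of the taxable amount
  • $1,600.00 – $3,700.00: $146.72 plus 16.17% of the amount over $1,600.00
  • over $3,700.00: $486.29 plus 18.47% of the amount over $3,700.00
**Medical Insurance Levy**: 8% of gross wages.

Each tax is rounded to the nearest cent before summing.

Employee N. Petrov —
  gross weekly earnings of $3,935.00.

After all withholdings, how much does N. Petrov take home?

$3,090.51

Earnings Tax: taxable = $3,935.00
  $486.29 + 18.47% × ($3,935.00 − $3,700.00) = $486.29 + 18.47% × $235.00 = $529.69
Medical Insurance Levy: 8% × $3,935.00 = $314.80
Total withheld: $529.69 + $314.80 = $844.49
Net pay: $3,935.00 − $844.49 = $3,090.51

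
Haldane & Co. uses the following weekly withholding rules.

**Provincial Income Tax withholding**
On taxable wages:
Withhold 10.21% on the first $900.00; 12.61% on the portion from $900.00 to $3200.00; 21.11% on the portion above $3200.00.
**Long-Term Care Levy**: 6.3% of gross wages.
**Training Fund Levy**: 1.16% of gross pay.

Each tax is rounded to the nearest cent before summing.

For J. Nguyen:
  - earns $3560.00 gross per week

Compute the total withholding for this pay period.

Provincial Income Tax: taxable = $3560.00
  $381.92 + 21.11% × ($3560.00 − $3200.00) = $381.92 + 21.11% × $360.00 = $457.92
Long-Term Care Levy: 6.3% × $3560.00 = $224.28
Training Fund Levy: 1.16% × $3560.00 = $41.30
Total: $457.92 + $224.28 + $41.30 = $723.50

$723.50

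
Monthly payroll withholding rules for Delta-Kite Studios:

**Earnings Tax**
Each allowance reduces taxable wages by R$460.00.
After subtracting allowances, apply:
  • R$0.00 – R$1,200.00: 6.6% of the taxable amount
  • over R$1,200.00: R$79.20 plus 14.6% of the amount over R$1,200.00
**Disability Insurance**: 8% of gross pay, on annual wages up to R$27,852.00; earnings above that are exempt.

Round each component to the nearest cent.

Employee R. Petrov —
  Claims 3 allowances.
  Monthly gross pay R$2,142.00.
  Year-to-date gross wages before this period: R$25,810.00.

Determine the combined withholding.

R$213.65

Earnings Tax: taxable = R$2,142.00 − 3×R$460.00 = R$762.00
  6.6% × R$762.00 = R$50.29
Disability Insurance: cap R$27,852.00 − YTD R$25,810.00 = R$2,042.00 subject; 8% × R$2,042.00 = R$163.36
Total: R$50.29 + R$163.36 = R$213.65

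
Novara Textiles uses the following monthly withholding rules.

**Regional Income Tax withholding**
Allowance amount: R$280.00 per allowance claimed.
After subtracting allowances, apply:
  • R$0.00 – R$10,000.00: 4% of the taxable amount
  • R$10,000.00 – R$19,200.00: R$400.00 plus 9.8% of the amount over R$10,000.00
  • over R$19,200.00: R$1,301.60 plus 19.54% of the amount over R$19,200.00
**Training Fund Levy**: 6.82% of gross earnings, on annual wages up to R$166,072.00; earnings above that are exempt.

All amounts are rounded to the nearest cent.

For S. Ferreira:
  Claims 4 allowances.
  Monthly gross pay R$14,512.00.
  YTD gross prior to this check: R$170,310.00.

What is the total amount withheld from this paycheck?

Regional Income Tax: taxable = R$14,512.00 − 4×R$280.00 = R$13,392.00
  R$400.00 + 9.8% × (R$13,392.00 − R$10,000.00) = R$400.00 + 9.8% × R$3,392.00 = R$732.42
Training Fund Levy: YTD R$170,310.00 ≥ cap R$166,072.00 → R$0.00
Total: R$732.42 + R$0.00 = R$732.42

R$732.42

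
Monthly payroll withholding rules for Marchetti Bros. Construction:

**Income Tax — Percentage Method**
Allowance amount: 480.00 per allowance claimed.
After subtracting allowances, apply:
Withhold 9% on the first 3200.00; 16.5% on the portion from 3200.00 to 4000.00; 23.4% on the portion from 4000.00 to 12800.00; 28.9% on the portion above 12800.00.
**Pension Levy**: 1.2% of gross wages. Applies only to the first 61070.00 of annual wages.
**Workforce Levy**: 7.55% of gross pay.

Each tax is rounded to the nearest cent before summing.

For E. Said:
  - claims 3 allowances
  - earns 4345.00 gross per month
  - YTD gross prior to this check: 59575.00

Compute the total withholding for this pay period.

607.44

Income Tax: taxable = 4345.00 − 3×480.00 = 2905.00
  9% × 2905.00 = 261.45
Pension Levy: cap 61070.00 − YTD 59575.00 = 1495.00 subject; 1.2% × 1495.00 = 17.94
Workforce Levy: 7.55% × 4345.00 = 328.05
Total: 261.45 + 17.94 + 328.05 = 607.44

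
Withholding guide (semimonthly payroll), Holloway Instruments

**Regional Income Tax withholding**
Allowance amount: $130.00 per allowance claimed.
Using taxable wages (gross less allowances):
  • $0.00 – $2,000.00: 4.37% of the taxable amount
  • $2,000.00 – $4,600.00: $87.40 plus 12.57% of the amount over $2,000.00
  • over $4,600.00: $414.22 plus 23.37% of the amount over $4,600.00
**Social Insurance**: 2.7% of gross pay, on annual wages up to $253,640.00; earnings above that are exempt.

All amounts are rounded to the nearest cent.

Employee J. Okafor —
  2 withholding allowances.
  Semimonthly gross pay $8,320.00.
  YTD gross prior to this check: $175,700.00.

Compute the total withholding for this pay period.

Regional Income Tax: taxable = $8,320.00 − 2×$130.00 = $8,060.00
  $414.22 + 23.37% × ($8,060.00 − $4,600.00) = $414.22 + 23.37% × $3,460.00 = $1,222.82
Social Insurance: 2.7% × $8,320.00 = $224.64
Total: $1,222.82 + $224.64 = $1,447.46

$1,447.46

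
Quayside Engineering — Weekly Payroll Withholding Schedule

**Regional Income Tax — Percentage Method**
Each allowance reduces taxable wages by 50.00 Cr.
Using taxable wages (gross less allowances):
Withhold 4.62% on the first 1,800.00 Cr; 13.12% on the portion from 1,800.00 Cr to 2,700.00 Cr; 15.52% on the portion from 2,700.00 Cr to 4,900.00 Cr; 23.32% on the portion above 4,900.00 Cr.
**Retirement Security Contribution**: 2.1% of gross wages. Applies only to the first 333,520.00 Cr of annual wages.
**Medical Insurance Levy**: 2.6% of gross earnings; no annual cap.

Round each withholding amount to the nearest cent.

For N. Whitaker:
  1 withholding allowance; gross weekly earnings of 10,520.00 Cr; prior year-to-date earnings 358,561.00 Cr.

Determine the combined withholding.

2,115.12 Cr

Regional Income Tax: taxable = 10,520.00 Cr − 1×50.00 Cr = 10,470.00 Cr
  542.68 Cr + 23.32% × (10,470.00 Cr − 4,900.00 Cr) = 542.68 Cr + 23.32% × 5,570.00 Cr = 1,841.60 Cr
Retirement Security Contribution: YTD 358,561.00 Cr ≥ cap 333,520.00 Cr → 0.00 Cr
Medical Insurance Levy: 2.6% × 10,520.00 Cr = 273.52 Cr
Total: 1,841.60 Cr + 0.00 Cr + 273.52 Cr = 2,115.12 Cr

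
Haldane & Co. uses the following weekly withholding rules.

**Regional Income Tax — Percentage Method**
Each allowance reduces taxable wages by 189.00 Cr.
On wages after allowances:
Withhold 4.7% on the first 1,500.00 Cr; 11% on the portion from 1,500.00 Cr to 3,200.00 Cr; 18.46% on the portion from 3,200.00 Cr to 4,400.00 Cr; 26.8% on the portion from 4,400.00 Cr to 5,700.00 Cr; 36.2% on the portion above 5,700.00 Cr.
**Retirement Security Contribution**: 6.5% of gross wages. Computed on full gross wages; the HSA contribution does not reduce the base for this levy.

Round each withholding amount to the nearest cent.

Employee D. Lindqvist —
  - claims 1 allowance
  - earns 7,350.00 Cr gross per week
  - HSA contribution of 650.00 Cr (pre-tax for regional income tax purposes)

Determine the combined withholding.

1,598.75 Cr

Regional Income Tax: taxable = 7,350.00 Cr − 650.00 Cr − 1×189.00 Cr = 6,511.00 Cr
  827.42 Cr + 36.2% × (6,511.00 Cr − 5,700.00 Cr) = 827.42 Cr + 36.2% × 811.00 Cr = 1,121.00 Cr
Retirement Security Contribution: 6.5% × 7,350.00 Cr = 477.75 Cr
Total: 1,121.00 Cr + 477.75 Cr = 1,598.75 Cr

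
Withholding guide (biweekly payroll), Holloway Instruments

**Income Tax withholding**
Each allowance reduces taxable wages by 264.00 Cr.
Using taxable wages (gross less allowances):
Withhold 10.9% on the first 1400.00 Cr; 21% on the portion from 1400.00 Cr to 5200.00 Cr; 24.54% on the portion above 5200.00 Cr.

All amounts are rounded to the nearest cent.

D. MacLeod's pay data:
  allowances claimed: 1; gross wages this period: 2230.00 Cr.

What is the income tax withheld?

Income Tax: taxable = 2230.00 Cr − 1×264.00 Cr = 1966.00 Cr
  152.60 Cr + 21% × (1966.00 Cr − 1400.00 Cr) = 152.60 Cr + 21% × 566.00 Cr = 271.46 Cr

271.46 Cr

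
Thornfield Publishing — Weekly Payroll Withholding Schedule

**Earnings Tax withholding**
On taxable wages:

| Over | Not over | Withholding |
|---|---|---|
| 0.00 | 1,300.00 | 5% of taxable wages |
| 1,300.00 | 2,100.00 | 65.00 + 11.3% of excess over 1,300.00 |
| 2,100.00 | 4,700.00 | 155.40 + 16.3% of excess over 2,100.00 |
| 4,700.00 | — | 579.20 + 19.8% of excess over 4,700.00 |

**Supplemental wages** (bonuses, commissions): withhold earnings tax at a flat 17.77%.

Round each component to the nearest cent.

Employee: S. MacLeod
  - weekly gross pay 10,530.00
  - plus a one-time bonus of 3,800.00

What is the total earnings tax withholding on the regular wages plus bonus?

2,408.80

Earnings Tax: taxable = 10,530.00
  579.20 + 19.8% × (10,530.00 − 4,700.00) = 579.20 + 19.8% × 5,830.00 = 1,733.54
Supplemental (17.77% flat on bonus): 17.77% × 3,800.00 = 675.26
Total earnings tax: 1,733.54 + 675.26 = 2,408.80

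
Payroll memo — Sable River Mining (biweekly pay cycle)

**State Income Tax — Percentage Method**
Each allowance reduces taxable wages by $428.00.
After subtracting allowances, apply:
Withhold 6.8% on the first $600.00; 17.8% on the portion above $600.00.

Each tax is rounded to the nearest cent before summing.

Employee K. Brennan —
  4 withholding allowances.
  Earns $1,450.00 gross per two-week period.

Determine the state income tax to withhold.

State Income Tax: taxable = $1,450.00 − 4×$428.00 = $-262.00
  Taxable ≤ 0 → $0.00

$0.00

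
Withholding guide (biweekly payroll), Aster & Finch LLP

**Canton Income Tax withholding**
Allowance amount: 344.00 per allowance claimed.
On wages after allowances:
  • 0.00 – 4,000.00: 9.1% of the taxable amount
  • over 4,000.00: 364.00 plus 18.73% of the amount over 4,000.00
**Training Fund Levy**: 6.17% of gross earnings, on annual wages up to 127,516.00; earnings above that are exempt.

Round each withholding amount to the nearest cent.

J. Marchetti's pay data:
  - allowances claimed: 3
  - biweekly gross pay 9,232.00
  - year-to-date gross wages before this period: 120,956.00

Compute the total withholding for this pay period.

1,555.41

Canton Income Tax: taxable = 9,232.00 − 3×344.00 = 8,200.00
  364.00 + 18.73% × (8,200.00 − 4,000.00) = 364.00 + 18.73% × 4,200.00 = 1,150.66
Training Fund Levy: cap 127,516.00 − YTD 120,956.00 = 6,560.00 subject; 6.17% × 6,560.00 = 404.75
Total: 1,150.66 + 404.75 = 1,555.41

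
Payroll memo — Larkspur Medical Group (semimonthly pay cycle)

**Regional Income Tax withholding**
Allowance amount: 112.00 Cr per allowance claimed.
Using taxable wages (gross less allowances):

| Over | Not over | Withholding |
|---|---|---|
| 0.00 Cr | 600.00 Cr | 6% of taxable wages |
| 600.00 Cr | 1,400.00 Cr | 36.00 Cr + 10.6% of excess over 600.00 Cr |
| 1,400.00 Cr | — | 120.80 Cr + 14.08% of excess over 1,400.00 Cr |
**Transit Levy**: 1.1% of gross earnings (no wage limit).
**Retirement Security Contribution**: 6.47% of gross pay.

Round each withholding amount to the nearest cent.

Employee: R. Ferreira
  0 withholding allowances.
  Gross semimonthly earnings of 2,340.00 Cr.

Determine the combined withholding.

Regional Income Tax: taxable = 2,340.00 Cr
  120.80 Cr + 14.08% × (2,340.00 Cr − 1,400.00 Cr) = 120.80 Cr + 14.08% × 940.00 Cr = 253.15 Cr
Transit Levy: 1.1% × 2,340.00 Cr = 25.74 Cr
Retirement Security Contribution: 6.47% × 2,340.00 Cr = 151.40 Cr
Total: 253.15 Cr + 25.74 Cr + 151.40 Cr = 430.29 Cr

430.29 Cr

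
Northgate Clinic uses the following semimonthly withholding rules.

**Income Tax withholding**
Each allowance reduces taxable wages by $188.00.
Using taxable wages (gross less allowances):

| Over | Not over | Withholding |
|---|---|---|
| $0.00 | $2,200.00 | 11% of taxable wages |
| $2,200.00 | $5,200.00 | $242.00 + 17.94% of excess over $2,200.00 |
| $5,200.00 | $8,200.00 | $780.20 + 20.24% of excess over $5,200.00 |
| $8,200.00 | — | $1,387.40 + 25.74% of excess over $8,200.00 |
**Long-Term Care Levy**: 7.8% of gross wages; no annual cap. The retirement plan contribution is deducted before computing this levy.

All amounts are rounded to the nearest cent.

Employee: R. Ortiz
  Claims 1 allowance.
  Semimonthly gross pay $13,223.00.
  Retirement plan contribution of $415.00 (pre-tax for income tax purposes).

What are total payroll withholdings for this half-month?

Income Tax: taxable = $13,223.00 − $415.00 − 1×$188.00 = $12,620.00
  $1,387.40 + 25.74% × ($12,620.00 − $8,200.00) = $1,387.40 + 25.74% × $4,420.00 = $2,525.11
Long-Term Care Levy: 7.8% × $12,808.00 = $999.02
Total: $2,525.11 + $999.02 = $3,524.13

$3,524.13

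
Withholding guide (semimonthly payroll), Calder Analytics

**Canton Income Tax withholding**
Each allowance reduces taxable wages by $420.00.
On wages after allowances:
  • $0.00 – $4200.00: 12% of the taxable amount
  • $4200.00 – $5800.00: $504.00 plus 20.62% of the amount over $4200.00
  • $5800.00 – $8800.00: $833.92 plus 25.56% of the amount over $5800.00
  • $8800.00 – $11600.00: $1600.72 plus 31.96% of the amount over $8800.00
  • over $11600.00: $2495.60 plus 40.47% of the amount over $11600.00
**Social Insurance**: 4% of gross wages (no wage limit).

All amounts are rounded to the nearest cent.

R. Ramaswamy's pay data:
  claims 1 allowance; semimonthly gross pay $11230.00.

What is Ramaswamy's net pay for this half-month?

$8537.68

Canton Income Tax: taxable = $11230.00 − 1×$420.00 = $10810.00
  $1600.72 + 31.96% × ($10810.00 − $8800.00) = $1600.72 + 31.96% × $2010.00 = $2243.12
Social Insurance: 4% × $11230.00 = $449.20
Total withheld: $2243.12 + $449.20 = $2692.32
Net pay: $11230.00 − $2692.32 = $8537.68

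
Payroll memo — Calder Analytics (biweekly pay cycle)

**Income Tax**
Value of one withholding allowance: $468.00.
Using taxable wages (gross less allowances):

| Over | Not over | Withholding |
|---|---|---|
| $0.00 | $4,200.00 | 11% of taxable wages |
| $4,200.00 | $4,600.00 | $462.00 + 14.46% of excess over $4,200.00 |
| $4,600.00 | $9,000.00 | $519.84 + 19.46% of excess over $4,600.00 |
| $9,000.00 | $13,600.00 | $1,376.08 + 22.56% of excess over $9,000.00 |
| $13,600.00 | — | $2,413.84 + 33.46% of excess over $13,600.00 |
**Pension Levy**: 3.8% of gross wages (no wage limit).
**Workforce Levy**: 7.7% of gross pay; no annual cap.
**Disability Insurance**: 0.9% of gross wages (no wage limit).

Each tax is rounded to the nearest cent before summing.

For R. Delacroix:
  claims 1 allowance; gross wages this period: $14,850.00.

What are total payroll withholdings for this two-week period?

$4,516.90

Income Tax: taxable = $14,850.00 − 1×$468.00 = $14,382.00
  $2,413.84 + 33.46% × ($14,382.00 − $13,600.00) = $2,413.84 + 33.46% × $782.00 = $2,675.50
Pension Levy: 3.8% × $14,850.00 = $564.30
Workforce Levy: 7.7% × $14,850.00 = $1,143.45
Disability Insurance: 0.9% × $14,850.00 = $133.65
Total: $2,675.50 + $564.30 + $1,143.45 + $133.65 = $4,516.90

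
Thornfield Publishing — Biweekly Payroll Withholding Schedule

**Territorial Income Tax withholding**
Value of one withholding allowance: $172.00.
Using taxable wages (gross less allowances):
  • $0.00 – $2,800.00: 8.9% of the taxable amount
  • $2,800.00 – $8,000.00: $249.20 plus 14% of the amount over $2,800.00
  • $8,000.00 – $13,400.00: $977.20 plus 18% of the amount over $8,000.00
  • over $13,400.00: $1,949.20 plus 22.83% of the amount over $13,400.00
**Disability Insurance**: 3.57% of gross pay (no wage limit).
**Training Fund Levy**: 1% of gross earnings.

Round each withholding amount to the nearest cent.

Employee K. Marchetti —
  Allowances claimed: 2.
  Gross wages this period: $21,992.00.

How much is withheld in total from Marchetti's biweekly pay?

$4,837.25

Territorial Income Tax: taxable = $21,992.00 − 2×$172.00 = $21,648.00
  $1,949.20 + 22.83% × ($21,648.00 − $13,400.00) = $1,949.20 + 22.83% × $8,248.00 = $3,832.22
Disability Insurance: 3.57% × $21,992.00 = $785.11
Training Fund Levy: 1% × $21,992.00 = $219.92
Total: $3,832.22 + $785.11 + $219.92 = $4,837.25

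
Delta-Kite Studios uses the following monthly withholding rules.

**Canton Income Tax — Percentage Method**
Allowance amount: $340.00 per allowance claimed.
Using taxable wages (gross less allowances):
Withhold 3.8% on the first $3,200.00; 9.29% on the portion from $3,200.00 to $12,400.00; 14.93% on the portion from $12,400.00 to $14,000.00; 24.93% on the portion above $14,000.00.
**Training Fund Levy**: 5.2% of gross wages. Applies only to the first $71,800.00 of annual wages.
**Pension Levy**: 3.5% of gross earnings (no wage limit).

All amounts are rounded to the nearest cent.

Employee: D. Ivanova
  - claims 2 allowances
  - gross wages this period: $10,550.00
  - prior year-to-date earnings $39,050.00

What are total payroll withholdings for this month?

$1,659.09

Canton Income Tax: taxable = $10,550.00 − 2×$340.00 = $9,870.00
  $121.60 + 9.29% × ($9,870.00 − $3,200.00) = $121.60 + 9.29% × $6,670.00 = $741.24
Training Fund Levy: 5.2% × $10,550.00 = $548.60
Pension Levy: 3.5% × $10,550.00 = $369.25
Total: $741.24 + $548.60 + $369.25 = $1,659.09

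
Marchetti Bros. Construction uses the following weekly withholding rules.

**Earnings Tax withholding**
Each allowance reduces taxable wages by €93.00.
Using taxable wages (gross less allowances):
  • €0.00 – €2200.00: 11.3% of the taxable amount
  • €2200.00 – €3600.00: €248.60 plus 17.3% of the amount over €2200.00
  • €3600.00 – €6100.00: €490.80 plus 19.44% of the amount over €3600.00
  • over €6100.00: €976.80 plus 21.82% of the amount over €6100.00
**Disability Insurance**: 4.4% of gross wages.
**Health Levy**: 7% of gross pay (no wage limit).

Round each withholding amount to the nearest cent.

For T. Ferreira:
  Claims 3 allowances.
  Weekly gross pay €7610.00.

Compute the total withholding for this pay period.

Earnings Tax: taxable = €7610.00 − 3×€93.00 = €7331.00
  €976.80 + 21.82% × (€7331.00 − €6100.00) = €976.80 + 21.82% × €1231.00 = €1245.40
Disability Insurance: 4.4% × €7610.00 = €334.84
Health Levy: 7% × €7610.00 = €532.70
Total: €1245.40 + €334.84 + €532.70 = €2112.94

€2112.94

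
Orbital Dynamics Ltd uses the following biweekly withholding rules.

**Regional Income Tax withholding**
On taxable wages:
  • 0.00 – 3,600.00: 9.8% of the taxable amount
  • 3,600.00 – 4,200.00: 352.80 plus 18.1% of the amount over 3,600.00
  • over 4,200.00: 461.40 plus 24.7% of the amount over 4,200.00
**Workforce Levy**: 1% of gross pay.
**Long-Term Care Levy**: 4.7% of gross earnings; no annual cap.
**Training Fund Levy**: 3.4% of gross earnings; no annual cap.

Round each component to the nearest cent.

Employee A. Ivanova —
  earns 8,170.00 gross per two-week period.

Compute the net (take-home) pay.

5,984.54

Regional Income Tax: taxable = 8,170.00
  461.40 + 24.7% × (8,170.00 − 4,200.00) = 461.40 + 24.7% × 3,970.00 = 1,441.99
Workforce Levy: 1% × 8,170.00 = 81.70
Long-Term Care Levy: 4.7% × 8,170.00 = 383.99
Training Fund Levy: 3.4% × 8,170.00 = 277.78
Total withheld: 1,441.99 + 81.70 + 383.99 + 277.78 = 2,185.46
Net pay: 8,170.00 − 2,185.46 = 5,984.54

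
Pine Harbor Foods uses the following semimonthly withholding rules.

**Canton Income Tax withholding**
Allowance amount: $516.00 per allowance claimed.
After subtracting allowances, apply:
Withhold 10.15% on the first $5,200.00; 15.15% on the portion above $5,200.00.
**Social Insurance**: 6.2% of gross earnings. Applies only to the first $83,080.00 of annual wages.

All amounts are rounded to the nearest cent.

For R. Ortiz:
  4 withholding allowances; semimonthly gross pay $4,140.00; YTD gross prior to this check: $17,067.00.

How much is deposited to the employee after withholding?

$3,672.61

Canton Income Tax: taxable = $4,140.00 − 4×$516.00 = $2,076.00
  10.15% × $2,076.00 = $210.71
Social Insurance: 6.2% × $4,140.00 = $256.68
Total withheld: $210.71 + $256.68 = $467.39
Net pay: $4,140.00 − $467.39 = $3,672.61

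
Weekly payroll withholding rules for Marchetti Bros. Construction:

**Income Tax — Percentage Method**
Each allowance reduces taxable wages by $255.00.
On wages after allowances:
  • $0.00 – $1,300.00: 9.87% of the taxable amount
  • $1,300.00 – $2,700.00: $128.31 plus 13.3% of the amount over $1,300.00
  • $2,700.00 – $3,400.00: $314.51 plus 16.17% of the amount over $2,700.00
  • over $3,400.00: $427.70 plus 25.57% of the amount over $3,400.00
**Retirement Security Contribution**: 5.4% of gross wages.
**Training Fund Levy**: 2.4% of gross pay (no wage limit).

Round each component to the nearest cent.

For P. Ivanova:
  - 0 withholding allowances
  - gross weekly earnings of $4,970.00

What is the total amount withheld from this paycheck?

$1,216.81

Income Tax: taxable = $4,970.00
  $427.70 + 25.57% × ($4,970.00 − $3,400.00) = $427.70 + 25.57% × $1,570.00 = $829.15
Retirement Security Contribution: 5.4% × $4,970.00 = $268.38
Training Fund Levy: 2.4% × $4,970.00 = $119.28
Total: $829.15 + $268.38 + $119.28 = $1,216.81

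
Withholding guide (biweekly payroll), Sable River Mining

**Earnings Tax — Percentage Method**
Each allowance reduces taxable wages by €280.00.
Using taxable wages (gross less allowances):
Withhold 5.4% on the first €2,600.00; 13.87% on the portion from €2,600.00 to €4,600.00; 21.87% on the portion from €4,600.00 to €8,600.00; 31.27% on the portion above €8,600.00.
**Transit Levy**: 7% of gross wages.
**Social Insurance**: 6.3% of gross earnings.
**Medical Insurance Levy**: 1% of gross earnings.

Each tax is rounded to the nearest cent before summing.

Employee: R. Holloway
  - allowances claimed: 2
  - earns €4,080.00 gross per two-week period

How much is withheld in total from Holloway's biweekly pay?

Earnings Tax: taxable = €4,080.00 − 2×€280.00 = €3,520.00
  €140.40 + 13.87% × (€3,520.00 − €2,600.00) = €140.40 + 13.87% × €920.00 = €268.00
Transit Levy: 7% × €4,080.00 = €285.60
Social Insurance: 6.3% × €4,080.00 = €257.04
Medical Insurance Levy: 1% × €4,080.00 = €40.80
Total: €268.00 + €285.60 + €257.04 + €40.80 = €851.44

€851.44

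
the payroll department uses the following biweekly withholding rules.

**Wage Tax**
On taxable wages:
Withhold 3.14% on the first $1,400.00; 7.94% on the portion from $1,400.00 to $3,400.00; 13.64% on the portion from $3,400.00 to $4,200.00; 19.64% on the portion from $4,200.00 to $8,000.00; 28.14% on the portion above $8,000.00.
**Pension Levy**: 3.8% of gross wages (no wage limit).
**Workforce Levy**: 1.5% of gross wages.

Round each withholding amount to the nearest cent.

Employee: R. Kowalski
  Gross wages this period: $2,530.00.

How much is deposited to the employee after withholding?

Wage Tax: taxable = $2,530.00
  $43.96 + 7.94% × ($2,530.00 − $1,400.00) = $43.96 + 7.94% × $1,130.00 = $133.68
Pension Levy: 3.8% × $2,530.00 = $96.14
Workforce Levy: 1.5% × $2,530.00 = $37.95
Total withheld: $133.68 + $96.14 + $37.95 = $267.77
Net pay: $2,530.00 − $267.77 = $2,262.23

$2,262.23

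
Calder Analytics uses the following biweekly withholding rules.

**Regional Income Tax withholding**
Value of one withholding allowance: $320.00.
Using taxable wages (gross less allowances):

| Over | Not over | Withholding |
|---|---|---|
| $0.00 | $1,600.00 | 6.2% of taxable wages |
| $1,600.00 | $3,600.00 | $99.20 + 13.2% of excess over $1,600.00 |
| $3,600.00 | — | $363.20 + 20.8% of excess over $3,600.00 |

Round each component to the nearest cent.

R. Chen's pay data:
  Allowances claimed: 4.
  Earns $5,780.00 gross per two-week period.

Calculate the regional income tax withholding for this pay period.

Regional Income Tax: taxable = $5,780.00 − 4×$320.00 = $4,500.00
  $363.20 + 20.8% × ($4,500.00 − $3,600.00) = $363.20 + 20.8% × $900.00 = $550.40

$550.40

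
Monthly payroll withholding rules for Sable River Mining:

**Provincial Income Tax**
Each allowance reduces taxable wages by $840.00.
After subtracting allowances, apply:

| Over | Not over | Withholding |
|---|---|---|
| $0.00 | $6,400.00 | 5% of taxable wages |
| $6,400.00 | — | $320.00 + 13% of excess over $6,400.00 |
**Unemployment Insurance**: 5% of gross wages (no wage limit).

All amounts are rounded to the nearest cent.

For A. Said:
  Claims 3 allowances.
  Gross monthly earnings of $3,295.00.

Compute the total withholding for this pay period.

Provincial Income Tax: taxable = $3,295.00 − 3×$840.00 = $775.00
  5% × $775.00 = $38.75
Unemployment Insurance: 5% × $3,295.00 = $164.75
Total: $38.75 + $164.75 = $203.50

$203.50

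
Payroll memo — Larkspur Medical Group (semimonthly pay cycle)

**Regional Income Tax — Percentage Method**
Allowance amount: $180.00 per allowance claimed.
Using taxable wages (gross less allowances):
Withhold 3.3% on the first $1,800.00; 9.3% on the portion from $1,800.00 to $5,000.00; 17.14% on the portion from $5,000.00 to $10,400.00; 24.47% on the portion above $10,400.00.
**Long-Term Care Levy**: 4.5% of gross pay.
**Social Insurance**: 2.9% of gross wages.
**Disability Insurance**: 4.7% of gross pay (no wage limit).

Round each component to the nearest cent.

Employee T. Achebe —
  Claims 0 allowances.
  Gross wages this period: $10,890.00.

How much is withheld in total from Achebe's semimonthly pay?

$2,720.15

Regional Income Tax: taxable = $10,890.00
  $1,282.56 + 24.47% × ($10,890.00 − $10,400.00) = $1,282.56 + 24.47% × $490.00 = $1,402.46
Long-Term Care Levy: 4.5% × $10,890.00 = $490.05
Social Insurance: 2.9% × $10,890.00 = $315.81
Disability Insurance: 4.7% × $10,890.00 = $511.83
Total: $1,402.46 + $490.05 + $315.81 + $511.83 = $2,720.15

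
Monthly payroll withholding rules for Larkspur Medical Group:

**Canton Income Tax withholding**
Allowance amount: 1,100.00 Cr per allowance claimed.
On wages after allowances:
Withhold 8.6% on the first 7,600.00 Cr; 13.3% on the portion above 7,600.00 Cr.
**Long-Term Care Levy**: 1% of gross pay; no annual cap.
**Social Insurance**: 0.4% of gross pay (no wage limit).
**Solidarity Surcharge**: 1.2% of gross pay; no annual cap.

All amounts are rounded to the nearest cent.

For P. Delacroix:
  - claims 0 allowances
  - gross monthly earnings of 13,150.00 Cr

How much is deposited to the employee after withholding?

Canton Income Tax: taxable = 13,150.00 Cr
  653.60 Cr + 13.3% × (13,150.00 Cr − 7,600.00 Cr) = 653.60 Cr + 13.3% × 5,550.00 Cr = 1,391.75 Cr
Long-Term Care Levy: 1% × 13,150.00 Cr = 131.50 Cr
Social Insurance: 0.4% × 13,150.00 Cr = 52.60 Cr
Solidarity Surcharge: 1.2% × 13,150.00 Cr = 157.80 Cr
Total withheld: 1,391.75 Cr + 131.50 Cr + 52.60 Cr + 157.80 Cr = 1,733.65 Cr
Net pay: 13,150.00 Cr − 1,733.65 Cr = 11,416.35 Cr

11,416.35 Cr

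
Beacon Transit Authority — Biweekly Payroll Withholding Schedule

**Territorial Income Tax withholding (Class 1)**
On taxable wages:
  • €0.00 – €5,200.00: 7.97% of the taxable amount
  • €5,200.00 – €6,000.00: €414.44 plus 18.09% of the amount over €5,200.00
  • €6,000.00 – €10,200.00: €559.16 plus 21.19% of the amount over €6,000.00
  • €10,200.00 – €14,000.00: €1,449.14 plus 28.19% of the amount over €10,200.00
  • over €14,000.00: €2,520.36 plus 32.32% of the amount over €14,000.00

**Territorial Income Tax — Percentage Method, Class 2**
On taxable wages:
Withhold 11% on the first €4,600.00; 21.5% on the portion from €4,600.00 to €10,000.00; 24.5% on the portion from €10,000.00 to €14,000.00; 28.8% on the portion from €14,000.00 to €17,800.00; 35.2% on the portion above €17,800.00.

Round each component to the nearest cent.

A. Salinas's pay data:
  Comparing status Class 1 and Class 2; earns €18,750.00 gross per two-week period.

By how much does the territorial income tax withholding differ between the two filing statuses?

Territorial Income Tax (Class 1): taxable = €18,750.00
  €2,520.36 + 32.32% × (€18,750.00 − €14,000.00) = €2,520.36 + 32.32% × €4,750.00 = €4,055.56
Territorial Income Tax (Class 2): taxable = €18,750.00
  €3,741.40 + 35.2% × (€18,750.00 − €17,800.00) = €3,741.40 + 35.2% × €950.00 = €4,075.80
Difference: |€4,055.56 − €4,075.80| = €20.24 (higher under Class 2)

€20.24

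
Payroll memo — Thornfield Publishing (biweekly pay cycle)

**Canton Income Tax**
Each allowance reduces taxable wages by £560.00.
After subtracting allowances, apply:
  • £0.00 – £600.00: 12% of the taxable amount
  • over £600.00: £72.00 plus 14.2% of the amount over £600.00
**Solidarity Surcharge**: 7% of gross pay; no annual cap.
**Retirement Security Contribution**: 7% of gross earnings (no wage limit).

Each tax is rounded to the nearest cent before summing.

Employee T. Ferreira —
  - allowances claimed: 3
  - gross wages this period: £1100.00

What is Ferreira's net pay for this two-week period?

£946.00

Canton Income Tax: taxable = £1100.00 − 3×£560.00 = £-580.00
  Taxable ≤ 0 → £0.00
Solidarity Surcharge: 7% × £1100.00 = £77.00
Retirement Security Contribution: 7% × £1100.00 = £77.00
Total withheld: £0.00 + £77.00 + £77.00 = £154.00
Net pay: £1100.00 − £154.00 = £946.00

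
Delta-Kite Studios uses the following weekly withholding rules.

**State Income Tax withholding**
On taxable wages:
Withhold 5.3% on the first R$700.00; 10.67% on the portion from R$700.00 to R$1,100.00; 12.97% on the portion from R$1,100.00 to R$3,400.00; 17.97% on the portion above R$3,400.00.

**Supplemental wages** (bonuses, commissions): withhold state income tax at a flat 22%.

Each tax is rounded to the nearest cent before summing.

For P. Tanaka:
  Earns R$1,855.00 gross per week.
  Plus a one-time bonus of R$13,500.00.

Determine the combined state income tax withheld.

State Income Tax: taxable = R$1,855.00
  R$79.78 + 12.97% × (R$1,855.00 − R$1,100.00) = R$79.78 + 12.97% × R$755.00 = R$177.70
Supplemental (22% flat on bonus): 22% × R$13,500.00 = R$2,970.00
Total state income tax: R$177.70 + R$2,970.00 = R$3,147.70

R$3,147.70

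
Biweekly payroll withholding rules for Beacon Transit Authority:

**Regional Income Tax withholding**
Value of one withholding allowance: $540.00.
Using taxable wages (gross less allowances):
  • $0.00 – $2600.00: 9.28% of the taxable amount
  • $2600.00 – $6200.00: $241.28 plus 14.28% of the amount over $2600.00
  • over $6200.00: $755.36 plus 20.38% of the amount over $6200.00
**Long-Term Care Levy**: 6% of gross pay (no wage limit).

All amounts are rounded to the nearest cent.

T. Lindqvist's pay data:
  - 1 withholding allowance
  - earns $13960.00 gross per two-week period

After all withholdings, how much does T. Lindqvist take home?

Regional Income Tax: taxable = $13960.00 − 1×$540.00 = $13420.00
  $755.36 + 20.38% × ($13420.00 − $6200.00) = $755.36 + 20.38% × $7220.00 = $2226.80
Long-Term Care Levy: 6% × $13960.00 = $837.60
Total withheld: $2226.80 + $837.60 = $3064.40
Net pay: $13960.00 − $3064.40 = $10895.60

$10895.60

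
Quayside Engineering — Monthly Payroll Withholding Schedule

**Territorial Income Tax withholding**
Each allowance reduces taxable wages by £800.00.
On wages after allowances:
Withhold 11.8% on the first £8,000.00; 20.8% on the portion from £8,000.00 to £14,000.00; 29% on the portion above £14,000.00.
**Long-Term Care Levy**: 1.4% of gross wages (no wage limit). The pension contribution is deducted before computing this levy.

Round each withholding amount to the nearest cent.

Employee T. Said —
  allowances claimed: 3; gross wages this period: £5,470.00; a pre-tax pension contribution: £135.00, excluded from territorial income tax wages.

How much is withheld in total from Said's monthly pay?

£421.02

Territorial Income Tax: taxable = £5,470.00 − £135.00 − 3×£800.00 = £2,935.00
  11.8% × £2,935.00 = £346.33
Long-Term Care Levy: 1.4% × £5,335.00 = £74.69
Total: £346.33 + £74.69 = £421.02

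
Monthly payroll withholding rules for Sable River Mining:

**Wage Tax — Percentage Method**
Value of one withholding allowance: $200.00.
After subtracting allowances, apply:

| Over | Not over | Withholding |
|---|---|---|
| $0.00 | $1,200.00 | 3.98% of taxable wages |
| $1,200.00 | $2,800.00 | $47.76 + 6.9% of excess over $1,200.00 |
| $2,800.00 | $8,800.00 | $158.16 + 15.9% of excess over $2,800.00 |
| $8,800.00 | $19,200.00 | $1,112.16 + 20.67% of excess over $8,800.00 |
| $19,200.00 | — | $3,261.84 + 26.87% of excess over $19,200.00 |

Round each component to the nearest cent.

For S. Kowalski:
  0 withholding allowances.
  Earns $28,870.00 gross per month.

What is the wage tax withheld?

Wage Tax: taxable = $28,870.00
  $3,261.84 + 26.87% × ($28,870.00 − $19,200.00) = $3,261.84 + 26.87% × $9,670.00 = $5,860.17

$5,860.17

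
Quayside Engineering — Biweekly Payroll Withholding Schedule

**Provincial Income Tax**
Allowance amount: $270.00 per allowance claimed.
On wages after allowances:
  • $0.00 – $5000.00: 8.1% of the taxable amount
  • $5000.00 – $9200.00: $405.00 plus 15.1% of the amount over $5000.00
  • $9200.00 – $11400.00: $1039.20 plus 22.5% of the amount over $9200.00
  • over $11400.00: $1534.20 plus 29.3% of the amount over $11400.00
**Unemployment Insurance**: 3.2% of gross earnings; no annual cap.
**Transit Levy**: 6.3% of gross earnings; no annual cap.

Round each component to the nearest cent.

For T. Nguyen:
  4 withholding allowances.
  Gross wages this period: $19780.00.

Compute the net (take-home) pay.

$14227.80

Provincial Income Tax: taxable = $19780.00 − 4×$270.00 = $18700.00
  $1534.20 + 29.3% × ($18700.00 − $11400.00) = $1534.20 + 29.3% × $7300.00 = $3673.10
Unemployment Insurance: 3.2% × $19780.00 = $632.96
Transit Levy: 6.3% × $19780.00 = $1246.14
Total withheld: $3673.10 + $632.96 + $1246.14 = $5552.20
Net pay: $19780.00 − $5552.20 = $14227.80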